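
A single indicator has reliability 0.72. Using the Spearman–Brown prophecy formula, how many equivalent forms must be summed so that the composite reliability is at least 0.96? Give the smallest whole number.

10

k ≥ ρ*(1−ρ₁)/(ρ₁(1−ρ*)) = 0.96·0.28 / (0.72·0.04) = 9.333.
Smallest integer k = 10.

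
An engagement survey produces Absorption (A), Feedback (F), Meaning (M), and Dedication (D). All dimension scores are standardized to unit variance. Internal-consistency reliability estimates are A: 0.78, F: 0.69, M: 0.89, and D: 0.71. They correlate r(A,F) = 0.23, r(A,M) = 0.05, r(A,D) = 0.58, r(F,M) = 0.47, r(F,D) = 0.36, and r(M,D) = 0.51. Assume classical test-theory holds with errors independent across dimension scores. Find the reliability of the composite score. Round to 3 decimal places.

Var(A+F+M+D) = 4 + 2·[0.23 + 0.05 + 0.58 + 0.47 + 0.36 + 0.51] = 4 + 4.4 = 8.4.
Because errors are independent across components, Cov(Tᵢ,Tⱼ) = Cov(Xᵢ,Xⱼ); the off-diagonal part of the true-score variance is the same as above.
True-score variance = [0.78 + 0.69 + 0.89 + 0.71] + 4.4 = 3.07 + 4.4 = 7.47.
Reliability = 7.47 / 8.4 = 0.889.

0.889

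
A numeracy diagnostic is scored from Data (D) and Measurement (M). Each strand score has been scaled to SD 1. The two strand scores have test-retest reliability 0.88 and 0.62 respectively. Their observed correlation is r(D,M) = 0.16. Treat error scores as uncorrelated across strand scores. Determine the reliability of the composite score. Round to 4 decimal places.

0.7845

Var(D+M) = 2 + 2·[0.16] = 2 + 0.32 = 2.32.
Under uncorrelated errors the observed covariances equal the true-score covariances, so only the own-variance terms attenuate.
True-score variance = [0.88 + 0.62] + 0.32 = 1.5 + 0.32 = 1.82.
Reliability = 1.82 / 2.32 = 0.7845.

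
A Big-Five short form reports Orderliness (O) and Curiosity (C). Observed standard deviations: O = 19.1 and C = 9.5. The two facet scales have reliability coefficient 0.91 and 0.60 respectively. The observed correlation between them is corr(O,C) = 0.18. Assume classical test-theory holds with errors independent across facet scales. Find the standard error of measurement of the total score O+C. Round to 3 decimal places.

Var(total) = 455.06 + 65.322 = 520.382.
True-score variance = 386.127 + 65.322 = 451.449, so reliability = 0.8675.
Error variance = 520.382 − 451.449 = 68.9329; SEM = √68.9329 = 8.303.

8.303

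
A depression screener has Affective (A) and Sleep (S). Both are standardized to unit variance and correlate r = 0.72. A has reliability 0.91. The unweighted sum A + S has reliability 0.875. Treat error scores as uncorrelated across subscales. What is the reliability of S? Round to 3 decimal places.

Var(A+S) = 2 + 2·0.72 = 3.440.
True-score variance = ρ_A + ρ_S + 2·0.72, so 0.875 = (0.91 + ρ_S + 1.44) / 3.440.
ρ_S = 0.875·3.440 − 0.91 − 1.44 = 0.660.

0.660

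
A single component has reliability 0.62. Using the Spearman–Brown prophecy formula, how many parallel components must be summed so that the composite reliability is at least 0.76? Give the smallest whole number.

2

k ≥ ρ*(1−ρ₁)/(ρ₁(1−ρ*)) = 0.76·0.38 / (0.62·0.24) = 1.941.
Smallest integer k = 2.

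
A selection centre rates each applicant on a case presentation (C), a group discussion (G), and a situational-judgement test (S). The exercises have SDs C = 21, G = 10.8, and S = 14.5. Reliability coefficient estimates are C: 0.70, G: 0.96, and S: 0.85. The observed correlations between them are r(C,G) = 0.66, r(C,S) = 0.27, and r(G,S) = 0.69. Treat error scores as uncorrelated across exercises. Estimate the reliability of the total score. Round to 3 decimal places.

Var(C+G+S) = 21² + 10.8² + 14.5² + 2·[21·10.8·0.66 + 21·14.5·0.27 + 10.8·14.5·0.69] = 767.89 + 679.914 = 1447.8.
Because errors are independent across components, Cov(Tᵢ,Tⱼ) = Cov(Xᵢ,Xⱼ); the off-diagonal part of the true-score variance is the same as above.
True-score variance = [21²·0.70 + 10.8²·0.96 + 14.5²·0.85] + 679.914 = 599.387 + 679.914 = 1279.3.
Reliability = 1279.3 / 1447.8 = 0.884.

0.884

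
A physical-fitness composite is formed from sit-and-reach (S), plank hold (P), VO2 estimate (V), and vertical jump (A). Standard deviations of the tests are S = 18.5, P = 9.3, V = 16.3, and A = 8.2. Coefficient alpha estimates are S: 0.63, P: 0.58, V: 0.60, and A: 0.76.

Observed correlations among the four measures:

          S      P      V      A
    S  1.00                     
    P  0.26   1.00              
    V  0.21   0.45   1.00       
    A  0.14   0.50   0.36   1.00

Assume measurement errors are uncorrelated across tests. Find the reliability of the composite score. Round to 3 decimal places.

Var(S+P+V+A) = 18.5² + 9.3² + 16.3² + 8.2² + 2·[18.5·9.3·0.26 + 18.5·16.3·0.21 + 18.5·8.2·0.14 + 9.3·16.3·0.45 + 9.3·8.2·0.50 + 16.3·8.2·0.36] = 761.67 + 567.519 = 1329.19.
With uncorrelated errors the cross-covariances are all true-score covariance, so they carry over unchanged; only the diagonal terms shrink to ρᵢσᵢ².
True-score variance = [18.5²·0.63 + 9.3²·0.58 + 16.3²·0.60 + 8.2²·0.76] + 567.519 = 476.298 + 567.519 = 1043.82.
Reliability = 1043.82 / 1329.19 = 0.785.

0.785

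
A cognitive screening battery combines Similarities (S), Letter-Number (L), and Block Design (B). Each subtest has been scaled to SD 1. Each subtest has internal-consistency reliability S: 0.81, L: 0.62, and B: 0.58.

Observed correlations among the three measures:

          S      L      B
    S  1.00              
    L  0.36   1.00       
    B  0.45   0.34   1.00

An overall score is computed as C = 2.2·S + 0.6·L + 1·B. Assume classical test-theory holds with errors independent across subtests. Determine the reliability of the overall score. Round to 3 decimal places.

Var(C) = 2.2² + 0.6² + 1 + 2·[1.32·0.36 + 2.2·0.45 + 0.6·0.34] = 6.2 + 3.3384 = 9.5384.
With uncorrelated errors the cross-covariances are all true-score covariance, so they carry over unchanged; only the diagonal terms shrink to ρᵢσᵢ².
True-score variance = [2.2²·0.81 + 0.6²·0.62 + 0.58] + 3.3384 = 4.7236 + 3.3384 = 8.062.
Reliability = 8.062 / 9.5384 = 0.845.

0.845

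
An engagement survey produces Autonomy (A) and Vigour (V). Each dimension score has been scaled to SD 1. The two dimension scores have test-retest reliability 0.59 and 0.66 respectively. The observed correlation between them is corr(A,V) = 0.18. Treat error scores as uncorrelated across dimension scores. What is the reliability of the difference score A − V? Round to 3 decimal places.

Var(A−V) = 1 + 1 − 2·0.18 = 2 − 0.36 = 1.64.
Under uncorrelated errors the observed covariances equal the true-score covariances, so only the own-variance terms attenuate.
True-score variance = [0.59 + 0.66] − 0.36 = 1.25 − 0.36 = 0.89.
Reliability = 0.89 / 1.64 = 0.543.

0.543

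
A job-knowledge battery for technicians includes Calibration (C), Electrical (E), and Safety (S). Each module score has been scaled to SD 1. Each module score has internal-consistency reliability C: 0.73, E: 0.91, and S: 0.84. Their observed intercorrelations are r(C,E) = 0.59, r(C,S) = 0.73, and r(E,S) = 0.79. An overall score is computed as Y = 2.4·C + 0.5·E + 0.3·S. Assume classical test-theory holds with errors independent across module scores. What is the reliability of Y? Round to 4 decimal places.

0.8192

Var(Y) = 2.4² + 0.5² + 0.3² + 2·[1.2·0.59 + 0.72·0.73 + 0.15·0.79] = 6.1 + 2.7042 = 8.8042.
Because errors are independent across components, Cov(Tᵢ,Tⱼ) = Cov(Xᵢ,Xⱼ); the off-diagonal part of the true-score variance is the same as above.
True-score variance = [2.4²·0.73 + 0.5²·0.91 + 0.3²·0.84] + 2.7042 = 4.5079 + 2.7042 = 7.2121.
Reliability = 7.2121 / 8.8042 = 0.8192.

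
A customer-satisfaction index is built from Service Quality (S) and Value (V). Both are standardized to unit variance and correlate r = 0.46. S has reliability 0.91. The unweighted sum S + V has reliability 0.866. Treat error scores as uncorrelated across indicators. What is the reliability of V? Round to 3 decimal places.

Var(S+V) = 2 + 2·0.46 = 2.920.
True-score variance = ρ_S + ρ_V + 2·0.46, so 0.866 = (0.91 + ρ_V + 0.92) / 2.920.
ρ_V = 0.866·2.920 − 0.91 − 0.92 = 0.699.

0.699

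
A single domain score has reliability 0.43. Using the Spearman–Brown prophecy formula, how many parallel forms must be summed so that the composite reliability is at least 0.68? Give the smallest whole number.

k ≥ ρ*(1−ρ₁)/(ρ₁(1−ρ*)) = 0.68·0.57 / (0.43·0.32) = 2.817.
Smallest integer k = 3.

3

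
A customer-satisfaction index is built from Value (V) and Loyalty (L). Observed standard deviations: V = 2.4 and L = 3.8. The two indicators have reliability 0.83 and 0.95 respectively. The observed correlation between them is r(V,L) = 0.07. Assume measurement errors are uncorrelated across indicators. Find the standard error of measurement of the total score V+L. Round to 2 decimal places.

1.30

Var(total) = 20.2 + 1.2768 = 21.4768.
True-score variance = 18.4988 + 1.2768 = 19.7756, so reliability = 0.9208.
Error variance = 21.4768 − 19.7756 = 1.7012; SEM = √1.7012 = 1.30.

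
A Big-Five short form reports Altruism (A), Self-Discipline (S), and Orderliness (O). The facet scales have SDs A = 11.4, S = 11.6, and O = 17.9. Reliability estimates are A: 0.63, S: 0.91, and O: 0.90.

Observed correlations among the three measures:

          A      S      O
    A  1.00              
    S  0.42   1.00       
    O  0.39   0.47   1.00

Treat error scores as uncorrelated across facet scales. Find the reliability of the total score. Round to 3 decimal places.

Var(A+S+O) = 11.4² + 11.6² + 17.9² + 2·[11.4·11.6·0.42 + 11.4·17.9·0.39 + 11.6·17.9·0.47] = 584.93 + 465.43 = 1050.36.
Because errors are independent across components, Cov(Tᵢ,Tⱼ) = Cov(Xᵢ,Xⱼ); the off-diagonal part of the true-score variance is the same as above.
True-score variance = [11.4²·0.63 + 11.6²·0.91 + 17.9²·0.90] + 465.43 = 492.693 + 465.43 = 958.123.
Reliability = 958.123 / 1050.36 = 0.912.

0.912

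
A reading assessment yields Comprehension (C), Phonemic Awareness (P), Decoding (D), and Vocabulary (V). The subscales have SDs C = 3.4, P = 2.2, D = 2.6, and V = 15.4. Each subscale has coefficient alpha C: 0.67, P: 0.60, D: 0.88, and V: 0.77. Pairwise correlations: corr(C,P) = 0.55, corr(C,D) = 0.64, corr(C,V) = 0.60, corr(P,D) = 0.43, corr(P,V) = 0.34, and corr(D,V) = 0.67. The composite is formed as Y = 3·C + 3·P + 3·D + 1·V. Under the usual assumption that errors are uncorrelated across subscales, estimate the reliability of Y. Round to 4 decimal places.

0.8952

Var(Y) = 3²·3.4² + 3²·2.2² + 3²·2.6² + 15.4² + 2·[9·3.4·2.2·0.55 + 9·3.4·2.6·0.64 + 3·3.4·15.4·0.60 + 9·2.2·2.6·0.43 + 3·2.2·15.4·0.34 + 3·2.6·15.4·0.67] = 445.6 + 638.734 = 1084.33.
Because errors are independent across components, Cov(Tᵢ,Tⱼ) = Cov(Xᵢ,Xⱼ); the off-diagonal part of the true-score variance is the same as above.
True-score variance = [3²·3.4²·0.67 + 3²·2.2²·0.60 + 3²·2.6²·0.88 + 15.4²·0.77] + 638.734 = 331.995 + 638.734 = 970.729.
Reliability = 970.729 / 1084.33 = 0.8952.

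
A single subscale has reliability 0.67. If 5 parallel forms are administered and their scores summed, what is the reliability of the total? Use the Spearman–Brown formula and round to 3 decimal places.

ρ_k = kρ / (1 + (k−1)ρ) = 5·0.67 / (1 + 4·0.67) = 3.350 / 3.680 = 0.910.

0.910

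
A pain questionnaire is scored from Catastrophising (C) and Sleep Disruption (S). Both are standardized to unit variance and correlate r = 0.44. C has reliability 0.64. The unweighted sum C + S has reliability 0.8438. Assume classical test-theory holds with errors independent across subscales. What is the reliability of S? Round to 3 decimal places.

0.910

Var(C+S) = 2 + 2·0.44 = 2.880.
True-score variance = ρ_C + ρ_S + 2·0.44, so 0.8438 = (0.64 + ρ_S + 0.88) / 2.880.
ρ_S = 0.8438·2.880 − 0.64 − 0.88 = 0.910.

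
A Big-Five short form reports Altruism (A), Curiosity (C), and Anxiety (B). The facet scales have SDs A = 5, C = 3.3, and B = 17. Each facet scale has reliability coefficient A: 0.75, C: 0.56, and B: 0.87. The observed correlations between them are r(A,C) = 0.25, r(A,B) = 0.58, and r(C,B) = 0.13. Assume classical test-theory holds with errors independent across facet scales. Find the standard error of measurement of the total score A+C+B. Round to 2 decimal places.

6.97

Var(total) = 324.89 + 121.436 = 446.326.
True-score variance = 276.278 + 121.436 = 397.714, so reliability = 0.8911.
Error variance = 446.326 − 397.714 = 48.6116; SEM = √48.6116 = 6.97.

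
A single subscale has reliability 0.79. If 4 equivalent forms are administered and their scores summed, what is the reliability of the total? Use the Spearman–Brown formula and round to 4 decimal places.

0.9377

ρ_k = kρ / (1 + (k−1)ρ) = 4·0.79 / (1 + 3·0.79) = 3.160 / 3.370 = 0.9377.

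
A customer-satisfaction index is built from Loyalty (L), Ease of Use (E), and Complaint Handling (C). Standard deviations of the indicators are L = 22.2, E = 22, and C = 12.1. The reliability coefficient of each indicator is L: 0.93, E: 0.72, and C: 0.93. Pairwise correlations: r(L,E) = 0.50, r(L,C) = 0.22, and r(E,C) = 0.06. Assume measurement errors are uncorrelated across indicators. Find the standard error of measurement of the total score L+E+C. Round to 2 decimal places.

13.43

Var(total) = 1123.25 + 638.537 = 1761.79.
True-score variance = 942.982 + 638.537 = 1581.52, so reliability = 0.8977.
Error variance = 1761.79 − 1581.52 = 180.267; SEM = √180.267 = 13.43.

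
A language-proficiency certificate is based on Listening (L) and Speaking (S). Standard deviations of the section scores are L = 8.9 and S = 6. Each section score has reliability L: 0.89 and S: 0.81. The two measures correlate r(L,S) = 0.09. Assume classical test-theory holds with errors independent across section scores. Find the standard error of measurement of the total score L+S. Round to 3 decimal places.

Var(total) = 115.21 + 9.612 = 124.822.
True-score variance = 99.6569 + 9.612 = 109.269, so reliability = 0.8754.
Error variance = 124.822 − 109.269 = 15.5531; SEM = √15.5531 = 3.944.

3.944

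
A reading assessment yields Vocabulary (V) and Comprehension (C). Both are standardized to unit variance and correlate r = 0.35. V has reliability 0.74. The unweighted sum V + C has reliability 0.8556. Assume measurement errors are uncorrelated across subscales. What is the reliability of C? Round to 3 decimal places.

0.870

Var(V+C) = 2 + 2·0.35 = 2.700.
True-score variance = ρ_V + ρ_C + 2·0.35, so 0.8556 = (0.74 + ρ_C + 0.70) / 2.700.
ρ_C = 0.8556·2.700 − 0.74 − 0.70 = 0.870.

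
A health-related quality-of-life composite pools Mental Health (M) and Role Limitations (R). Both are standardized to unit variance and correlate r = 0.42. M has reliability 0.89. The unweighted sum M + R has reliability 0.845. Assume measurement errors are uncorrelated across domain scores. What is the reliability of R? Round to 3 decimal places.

0.670

Var(M+R) = 2 + 2·0.42 = 2.840.
True-score variance = ρ_M + ρ_R + 2·0.42, so 0.845 = (0.89 + ρ_R + 0.84) / 2.840.
ρ_R = 0.845·2.840 − 0.89 − 0.84 = 0.670.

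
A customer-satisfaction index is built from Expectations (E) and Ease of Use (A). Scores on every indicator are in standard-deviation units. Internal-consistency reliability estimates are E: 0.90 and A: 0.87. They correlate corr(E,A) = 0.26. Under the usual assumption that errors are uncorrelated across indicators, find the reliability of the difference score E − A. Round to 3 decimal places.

Var(E−A) = 1 + 1 − 2·0.26 = 2 − 0.52 = 1.48.
Under uncorrelated errors the observed covariances equal the true-score covariances, so only the own-variance terms attenuate.
True-score variance = [0.90 + 0.87] − 0.52 = 1.77 − 0.52 = 1.25.
Reliability = 1.25 / 1.48 = 0.845.

0.845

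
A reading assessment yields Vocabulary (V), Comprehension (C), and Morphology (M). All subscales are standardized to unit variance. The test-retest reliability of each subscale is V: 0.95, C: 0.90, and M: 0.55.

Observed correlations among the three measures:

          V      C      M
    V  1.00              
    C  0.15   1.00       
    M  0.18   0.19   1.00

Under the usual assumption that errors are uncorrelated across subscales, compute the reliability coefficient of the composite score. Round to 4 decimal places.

0.8515

Var(V+C+M) = 3 + 2·[0.15 + 0.18 + 0.19] = 3 + 1.04 = 4.04.
Under uncorrelated errors the observed covariances equal the true-score covariances, so only the own-variance terms attenuate.
True-score variance = [0.95 + 0.90 + 0.55] + 1.04 = 2.4 + 1.04 = 3.44.
Reliability = 3.44 / 4.04 = 0.8515.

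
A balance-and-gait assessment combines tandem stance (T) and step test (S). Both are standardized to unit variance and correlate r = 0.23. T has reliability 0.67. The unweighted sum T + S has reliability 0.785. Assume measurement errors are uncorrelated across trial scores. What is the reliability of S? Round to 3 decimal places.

0.801

Var(T+S) = 2 + 2·0.23 = 2.460.
True-score variance = ρ_T + ρ_S + 2·0.23, so 0.785 = (0.67 + ρ_S + 0.46) / 2.460.
ρ_S = 0.785·2.460 − 0.67 − 0.46 = 0.801.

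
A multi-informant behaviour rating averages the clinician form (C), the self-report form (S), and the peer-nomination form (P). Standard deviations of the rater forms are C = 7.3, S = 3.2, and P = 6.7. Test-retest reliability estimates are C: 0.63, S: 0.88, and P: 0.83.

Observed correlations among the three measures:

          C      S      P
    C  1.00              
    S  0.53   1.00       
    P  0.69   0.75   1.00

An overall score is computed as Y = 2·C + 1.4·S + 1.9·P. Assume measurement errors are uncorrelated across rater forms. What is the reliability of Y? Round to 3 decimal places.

Var(Y) = 2²·7.3² + 1.4²·3.2² + 1.9²·6.7² + 2·[2.8·7.3·3.2·0.53 + 3.8·7.3·6.7·0.69 + 2.66·3.2·6.7·0.75] = 395.283 + 411.362 = 806.645.
Because errors are independent across components, Cov(Tᵢ,Tⱼ) = Cov(Xᵢ,Xⱼ); the off-diagonal part of the true-score variance is the same as above.
True-score variance = [2²·7.3²·0.63 + 1.4²·3.2²·0.88 + 1.9²·6.7²·0.83] + 411.362 = 286.457 + 411.362 = 697.819.
Reliability = 697.819 / 806.645 = 0.865.

0.865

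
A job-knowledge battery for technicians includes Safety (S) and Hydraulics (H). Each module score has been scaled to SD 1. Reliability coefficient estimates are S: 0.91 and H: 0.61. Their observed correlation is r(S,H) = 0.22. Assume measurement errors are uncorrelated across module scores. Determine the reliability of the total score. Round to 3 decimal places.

0.803

Var(S+H) = 2 + 2·[0.22] = 2 + 0.44 = 2.44.
Under uncorrelated errors the observed covariances equal the true-score covariances, so only the own-variance terms attenuate.
True-score variance = [0.91 + 0.61] + 0.44 = 1.52 + 0.44 = 1.96.
Reliability = 1.96 / 2.44 = 0.803.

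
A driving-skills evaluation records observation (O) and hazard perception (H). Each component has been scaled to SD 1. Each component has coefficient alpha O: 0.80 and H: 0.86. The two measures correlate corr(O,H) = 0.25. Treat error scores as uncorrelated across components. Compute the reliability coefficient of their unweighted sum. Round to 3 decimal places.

Var(O+H) = 2 + 2·[0.25] = 2 + 0.5 = 2.5.
With uncorrelated errors the cross-covariances are all true-score covariance, so they carry over unchanged; only the diagonal terms shrink to ρᵢσᵢ².
True-score variance = [0.80 + 0.86] + 0.5 = 1.66 + 0.5 = 2.16.
Reliability = 2.16 / 2.5 = 0.864.

0.864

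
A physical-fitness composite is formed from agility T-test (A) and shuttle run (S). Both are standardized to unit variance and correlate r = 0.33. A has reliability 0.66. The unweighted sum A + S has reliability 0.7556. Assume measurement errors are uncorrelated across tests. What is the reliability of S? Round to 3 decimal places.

0.690

Var(A+S) = 2 + 2·0.33 = 2.660.
True-score variance = ρ_A + ρ_S + 2·0.33, so 0.7556 = (0.66 + ρ_S + 0.66) / 2.660.
ρ_S = 0.7556·2.660 − 0.66 − 0.66 = 0.690.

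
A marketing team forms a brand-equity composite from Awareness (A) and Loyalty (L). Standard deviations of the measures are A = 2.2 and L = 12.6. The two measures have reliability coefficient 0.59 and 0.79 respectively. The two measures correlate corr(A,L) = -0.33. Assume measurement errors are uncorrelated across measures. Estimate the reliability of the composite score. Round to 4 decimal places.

0.7569

Var(A+L) = 2.2² + 12.6² + 2·[2.2·12.6·(-0.33)] = 163.6 − 18.2952 = 145.305.
Under uncorrelated errors the observed covariances equal the true-score covariances, so only the own-variance terms attenuate.
True-score variance = [2.2²·0.59 + 12.6²·0.79] − 18.2952 = 128.276 − 18.2952 = 109.981.
Reliability = 109.981 / 145.305 = 0.7569.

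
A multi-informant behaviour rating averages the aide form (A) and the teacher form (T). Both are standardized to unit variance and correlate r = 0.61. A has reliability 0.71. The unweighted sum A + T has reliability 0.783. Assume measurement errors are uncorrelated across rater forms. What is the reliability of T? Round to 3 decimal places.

Var(A+T) = 2 + 2·0.61 = 3.220.
True-score variance = ρ_A + ρ_T + 2·0.61, so 0.783 = (0.71 + ρ_T + 1.22) / 3.220.
ρ_T = 0.783·3.220 − 0.71 − 1.22 = 0.591.

0.591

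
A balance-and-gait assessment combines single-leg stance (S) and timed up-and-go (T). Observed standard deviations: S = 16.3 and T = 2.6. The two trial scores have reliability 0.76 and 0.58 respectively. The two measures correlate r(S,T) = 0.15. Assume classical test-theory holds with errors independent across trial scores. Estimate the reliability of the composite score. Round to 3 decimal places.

0.766

Var(S+T) = 16.3² + 2.6² + 2·[16.3·2.6·0.15] = 272.45 + 12.714 = 285.164.
Under uncorrelated errors the observed covariances equal the true-score covariances, so only the own-variance terms attenuate.
True-score variance = [16.3²·0.76 + 2.6²·0.58] + 12.714 = 205.845 + 12.714 = 218.559.
Reliability = 218.559 / 285.164 = 0.766.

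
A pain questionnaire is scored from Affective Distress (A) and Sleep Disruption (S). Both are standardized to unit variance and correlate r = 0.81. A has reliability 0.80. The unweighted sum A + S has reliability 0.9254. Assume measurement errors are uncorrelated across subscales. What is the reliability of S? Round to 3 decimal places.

Var(A+S) = 2 + 2·0.81 = 3.620.
True-score variance = ρ_A + ρ_S + 2·0.81, so 0.9254 = (0.80 + ρ_S + 1.62) / 3.620.
ρ_S = 0.9254·3.620 − 0.80 − 1.62 = 0.930.

0.930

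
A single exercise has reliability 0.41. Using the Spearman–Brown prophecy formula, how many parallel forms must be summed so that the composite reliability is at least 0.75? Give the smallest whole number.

k ≥ ρ*(1−ρ₁)/(ρ₁(1−ρ*)) = 0.75·0.59 / (0.41·0.25) = 4.317.
Smallest integer k = 5.

5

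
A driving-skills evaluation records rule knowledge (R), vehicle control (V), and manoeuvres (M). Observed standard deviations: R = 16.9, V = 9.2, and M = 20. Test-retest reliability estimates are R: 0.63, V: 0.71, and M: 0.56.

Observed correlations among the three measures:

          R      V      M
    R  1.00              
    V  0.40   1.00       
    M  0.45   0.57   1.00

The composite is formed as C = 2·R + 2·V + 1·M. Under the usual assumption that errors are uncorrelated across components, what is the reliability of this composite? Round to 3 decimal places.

0.795

Var(C) = 2²·16.9² + 2²·9.2² + 20² + 2·[4·16.9·9.2·0.40 + 2·16.9·20·0.45 + 2·9.2·20·0.57] = 1881 + 1525.46 = 3406.46.
Because errors are independent across components, Cov(Tᵢ,Tⱼ) = Cov(Xᵢ,Xⱼ); the off-diagonal part of the true-score variance is the same as above.
True-score variance = [2²·16.9²·0.63 + 2²·9.2²·0.71 + 20²·0.56] + 1525.46 = 1184.11 + 1525.46 = 2709.57.
Reliability = 2709.57 / 3406.46 = 0.795.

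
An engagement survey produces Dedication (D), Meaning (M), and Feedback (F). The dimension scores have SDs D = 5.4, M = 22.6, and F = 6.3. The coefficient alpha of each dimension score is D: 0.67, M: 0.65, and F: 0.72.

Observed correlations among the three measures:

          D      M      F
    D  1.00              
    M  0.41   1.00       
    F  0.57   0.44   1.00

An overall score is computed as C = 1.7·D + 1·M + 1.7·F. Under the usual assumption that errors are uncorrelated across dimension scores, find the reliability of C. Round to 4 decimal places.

Var(C) = 1.7²·5.4² + 22.6² + 1.7²·6.3² + 2·[1.7·5.4·22.6·0.41 + 2.89·5.4·6.3·0.57 + 1.7·22.6·6.3·0.44] = 709.736 + 495.207 = 1204.94.
Under uncorrelated errors the observed covariances equal the true-score covariances, so only the own-variance terms attenuate.
True-score variance = [1.7²·5.4²·0.67 + 22.6²·0.65 + 1.7²·6.3²·0.72] + 495.207 = 471.043 + 495.207 = 966.25.
Reliability = 966.25 / 1204.94 = 0.8019.

0.8019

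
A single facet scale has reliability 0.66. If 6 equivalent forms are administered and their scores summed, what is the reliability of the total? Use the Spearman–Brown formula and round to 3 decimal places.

0.921

ρ_k = kρ / (1 + (k−1)ρ) = 6·0.66 / (1 + 5·0.66) = 3.960 / 4.300 = 0.921.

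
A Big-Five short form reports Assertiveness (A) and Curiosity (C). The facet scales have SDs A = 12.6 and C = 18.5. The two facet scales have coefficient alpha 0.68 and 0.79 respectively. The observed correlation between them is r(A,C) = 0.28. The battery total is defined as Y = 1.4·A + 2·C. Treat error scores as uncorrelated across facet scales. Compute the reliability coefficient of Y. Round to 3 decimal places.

Var(Y) = 1.4²·12.6² + 2²·18.5² + 2·[2.8·12.6·18.5·0.28] = 1680.17 + 365.501 = 2045.67.
With uncorrelated errors the cross-covariances are all true-score covariance, so they carry over unchanged; only the diagonal terms shrink to ρᵢσᵢ².
True-score variance = [1.4²·12.6²·0.68 + 2²·18.5²·0.79] + 365.501 = 1293.11 + 365.501 = 1658.61.
Reliability = 1658.61 / 2045.67 = 0.811.

0.811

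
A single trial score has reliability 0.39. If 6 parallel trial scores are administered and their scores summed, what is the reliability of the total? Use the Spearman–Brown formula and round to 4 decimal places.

0.7932

ρ_k = kρ / (1 + (k−1)ρ) = 6·0.39 / (1 + 5·0.39) = 2.340 / 2.950 = 0.7932.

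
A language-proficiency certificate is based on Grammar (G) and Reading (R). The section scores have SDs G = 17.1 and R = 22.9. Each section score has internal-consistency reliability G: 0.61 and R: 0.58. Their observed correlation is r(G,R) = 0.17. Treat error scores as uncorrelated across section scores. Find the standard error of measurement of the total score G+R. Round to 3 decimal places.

Var(total) = 816.82 + 133.141 = 949.961.
True-score variance = 482.528 + 133.141 = 615.668, so reliability = 0.6481.
Error variance = 949.961 − 615.668 = 334.292; SEM = √334.292 = 18.284.

18.284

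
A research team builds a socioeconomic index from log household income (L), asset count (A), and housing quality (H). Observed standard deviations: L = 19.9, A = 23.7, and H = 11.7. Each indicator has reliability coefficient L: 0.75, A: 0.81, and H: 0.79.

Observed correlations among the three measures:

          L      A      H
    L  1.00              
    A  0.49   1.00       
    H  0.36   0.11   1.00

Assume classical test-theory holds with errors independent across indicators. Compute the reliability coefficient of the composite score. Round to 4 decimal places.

Var(L+A+H) = 19.9² + 23.7² + 11.7² + 2·[19.9·23.7·0.49 + 19.9·11.7·0.36 + 23.7·11.7·0.11] = 1094.59 + 690.839 = 1785.43.
Because errors are independent across components, Cov(Tᵢ,Tⱼ) = Cov(Xᵢ,Xⱼ); the off-diagonal part of the true-score variance is the same as above.
True-score variance = [19.9²·0.75 + 23.7²·0.81 + 11.7²·0.79] + 690.839 = 860.119 + 690.839 = 1550.96.
Reliability = 1550.96 / 1785.43 = 0.8687.

0.8687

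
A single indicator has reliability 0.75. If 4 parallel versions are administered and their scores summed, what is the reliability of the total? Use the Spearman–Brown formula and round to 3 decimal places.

ρ_k = kρ / (1 + (k−1)ρ) = 4·0.75 / (1 + 3·0.75) = 3.000 / 3.250 = 0.923.

0.923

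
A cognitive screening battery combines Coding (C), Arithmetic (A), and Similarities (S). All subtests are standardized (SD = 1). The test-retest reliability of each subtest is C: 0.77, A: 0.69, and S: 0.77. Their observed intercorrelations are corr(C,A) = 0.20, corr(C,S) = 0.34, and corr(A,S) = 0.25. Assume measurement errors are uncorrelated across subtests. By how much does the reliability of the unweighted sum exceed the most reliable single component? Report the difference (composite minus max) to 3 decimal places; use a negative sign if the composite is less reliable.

Var(sum) = 3 + 1.58 = 4.58; true-score variance = 2.23 + 1.58 = 3.81; composite reliability = 0.8319.
Max component reliability = 0.7700.
Difference = 0.8319 − 0.7700 = 0.062.

0.062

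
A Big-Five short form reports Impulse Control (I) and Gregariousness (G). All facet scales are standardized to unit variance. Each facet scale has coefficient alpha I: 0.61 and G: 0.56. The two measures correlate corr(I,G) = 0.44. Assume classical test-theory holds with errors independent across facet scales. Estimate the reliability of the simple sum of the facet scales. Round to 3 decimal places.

0.712

Var(I+G) = 2 + 2·[0.44] = 2 + 0.88 = 2.88.
Because errors are independent across components, Cov(Tᵢ,Tⱼ) = Cov(Xᵢ,Xⱼ); the off-diagonal part of the true-score variance is the same as above.
True-score variance = [0.61 + 0.56] + 0.88 = 1.17 + 0.88 = 2.05.
Reliability = 2.05 / 2.88 = 0.712.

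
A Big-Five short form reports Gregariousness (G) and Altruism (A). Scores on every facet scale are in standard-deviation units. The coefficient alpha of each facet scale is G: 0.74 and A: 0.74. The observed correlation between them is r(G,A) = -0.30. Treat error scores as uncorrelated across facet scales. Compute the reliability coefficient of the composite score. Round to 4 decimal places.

0.6286

Var(G+A) = 2 + 2·[(-0.30)] = 2 − 0.6 = 1.4.
With uncorrelated errors the cross-covariances are all true-score covariance, so they carry over unchanged; only the diagonal terms shrink to ρᵢσᵢ².
True-score variance = [0.74 + 0.74] − 0.6 = 1.48 − 0.6 = 0.88.
Reliability = 0.88 / 1.4 = 0.6286.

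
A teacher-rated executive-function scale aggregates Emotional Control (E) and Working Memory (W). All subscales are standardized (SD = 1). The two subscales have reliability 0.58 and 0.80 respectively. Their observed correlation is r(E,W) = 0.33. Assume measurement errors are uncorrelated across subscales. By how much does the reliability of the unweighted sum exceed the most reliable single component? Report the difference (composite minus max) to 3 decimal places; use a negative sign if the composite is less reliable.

-0.033

Var(sum) = 2 + 0.66 = 2.66; true-score variance = 1.38 + 0.66 = 2.04; composite reliability = 0.7669.
Max component reliability = 0.8000.
Difference = 0.7669 − 0.8000 = -0.033.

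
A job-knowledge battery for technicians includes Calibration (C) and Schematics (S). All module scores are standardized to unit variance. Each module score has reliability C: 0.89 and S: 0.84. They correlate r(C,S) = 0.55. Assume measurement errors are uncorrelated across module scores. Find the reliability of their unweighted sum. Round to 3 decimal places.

0.913

Var(C+S) = 2 + 2·[0.55] = 2 + 1.1 = 3.1.
Under uncorrelated errors the observed covariances equal the true-score covariances, so only the own-variance terms attenuate.
True-score variance = [0.89 + 0.84] + 1.1 = 1.73 + 1.1 = 2.83.
Reliability = 2.83 / 3.1 = 0.913.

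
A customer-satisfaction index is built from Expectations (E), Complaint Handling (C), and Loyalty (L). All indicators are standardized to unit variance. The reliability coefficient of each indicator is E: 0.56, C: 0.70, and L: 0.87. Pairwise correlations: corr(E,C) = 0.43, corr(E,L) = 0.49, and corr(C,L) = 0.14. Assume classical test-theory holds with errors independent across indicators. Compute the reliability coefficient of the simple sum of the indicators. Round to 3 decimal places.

0.830

Var(E+C+L) = 3 + 2·[0.43 + 0.49 + 0.14] = 3 + 2.12 = 5.12.
With uncorrelated errors the cross-covariances are all true-score covariance, so they carry over unchanged; only the diagonal terms shrink to ρᵢσᵢ².
True-score variance = [0.56 + 0.70 + 0.87] + 2.12 = 2.13 + 2.12 = 4.25.
Reliability = 4.25 / 5.12 = 0.830.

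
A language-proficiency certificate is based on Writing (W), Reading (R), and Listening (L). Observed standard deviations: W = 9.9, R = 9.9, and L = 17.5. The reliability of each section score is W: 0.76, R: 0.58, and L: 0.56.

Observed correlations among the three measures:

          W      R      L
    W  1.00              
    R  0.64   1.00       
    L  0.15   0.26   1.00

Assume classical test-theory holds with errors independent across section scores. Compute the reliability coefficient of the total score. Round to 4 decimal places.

Var(W+R+L) = 9.9² + 9.9² + 17.5² + 2·[9.9·9.9·0.64 + 9.9·17.5·0.15 + 9.9·17.5·0.26] = 502.27 + 267.518 = 769.788.
Under uncorrelated errors the observed covariances equal the true-score covariances, so only the own-variance terms attenuate.
True-score variance = [9.9²·0.76 + 9.9²·0.58 + 17.5²·0.56] + 267.518 = 302.833 + 267.518 = 570.351.
Reliability = 570.351 / 769.788 = 0.7409.

0.7409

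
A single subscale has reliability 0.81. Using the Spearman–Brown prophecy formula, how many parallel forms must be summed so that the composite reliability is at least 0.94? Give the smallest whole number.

4

k ≥ ρ*(1−ρ₁)/(ρ₁(1−ρ*)) = 0.94·0.19 / (0.81·0.06) = 3.675.
Smallest integer k = 4.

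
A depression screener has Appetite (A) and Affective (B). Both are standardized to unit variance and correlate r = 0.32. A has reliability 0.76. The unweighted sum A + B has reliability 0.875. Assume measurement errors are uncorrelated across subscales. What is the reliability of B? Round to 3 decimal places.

0.910

Var(A+B) = 2 + 2·0.32 = 2.640.
True-score variance = ρ_A + ρ_B + 2·0.32, so 0.875 = (0.76 + ρ_B + 0.64) / 2.640.
ρ_B = 0.875·2.640 − 0.76 − 0.64 = 0.910.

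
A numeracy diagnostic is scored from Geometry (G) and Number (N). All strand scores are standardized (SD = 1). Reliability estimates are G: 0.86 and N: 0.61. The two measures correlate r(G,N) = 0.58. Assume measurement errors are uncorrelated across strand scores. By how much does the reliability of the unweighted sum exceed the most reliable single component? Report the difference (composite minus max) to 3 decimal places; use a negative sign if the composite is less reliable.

-0.028

Var(sum) = 2 + 1.16 = 3.16; true-score variance = 1.47 + 1.16 = 2.63; composite reliability = 0.8323.
Max component reliability = 0.8600.
Difference = 0.8323 − 0.8600 = -0.028.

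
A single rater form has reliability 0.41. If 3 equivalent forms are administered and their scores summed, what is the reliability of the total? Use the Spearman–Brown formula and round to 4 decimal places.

ρ_k = kρ / (1 + (k−1)ρ) = 3·0.41 / (1 + 2·0.41) = 1.230 / 1.820 = 0.6758.

0.6758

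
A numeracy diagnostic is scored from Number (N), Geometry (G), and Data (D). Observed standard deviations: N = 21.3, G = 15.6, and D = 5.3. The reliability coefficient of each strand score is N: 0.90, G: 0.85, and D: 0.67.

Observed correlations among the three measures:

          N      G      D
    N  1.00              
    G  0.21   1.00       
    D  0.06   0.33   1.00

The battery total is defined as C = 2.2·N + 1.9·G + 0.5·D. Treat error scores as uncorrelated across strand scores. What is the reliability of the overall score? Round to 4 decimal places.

0.9052

Var(C) = 2.2²·21.3² + 1.9²·15.6² + 0.5²·5.3² + 2·[4.18·21.3·15.6·0.21 + 1.1·21.3·5.3·0.06 + 0.95·15.6·5.3·0.33] = 3081.41 + 650.093 = 3731.5.
Because errors are independent across components, Cov(Tᵢ,Tⱼ) = Cov(Xᵢ,Xⱼ); the off-diagonal part of the true-score variance is the same as above.
True-score variance = [2.2²·21.3²·0.90 + 1.9²·15.6²·0.85 + 0.5²·5.3²·0.67] + 650.093 = 2727.73 + 650.093 = 3377.82.
Reliability = 3377.82 / 3731.5 = 0.9052.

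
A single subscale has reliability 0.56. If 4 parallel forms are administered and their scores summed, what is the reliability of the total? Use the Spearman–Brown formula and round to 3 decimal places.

0.836

ρ_k = kρ / (1 + (k−1)ρ) = 4·0.56 / (1 + 3·0.56) = 2.240 / 2.680 = 0.836.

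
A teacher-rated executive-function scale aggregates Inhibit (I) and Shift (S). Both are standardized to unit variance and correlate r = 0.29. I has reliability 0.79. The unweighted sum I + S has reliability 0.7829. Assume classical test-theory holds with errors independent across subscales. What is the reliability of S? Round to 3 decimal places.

0.650

Var(I+S) = 2 + 2·0.29 = 2.580.
True-score variance = ρ_I + ρ_S + 2·0.29, so 0.7829 = (0.79 + ρ_S + 0.58) / 2.580.
ρ_S = 0.7829·2.580 − 0.79 − 0.58 = 0.650.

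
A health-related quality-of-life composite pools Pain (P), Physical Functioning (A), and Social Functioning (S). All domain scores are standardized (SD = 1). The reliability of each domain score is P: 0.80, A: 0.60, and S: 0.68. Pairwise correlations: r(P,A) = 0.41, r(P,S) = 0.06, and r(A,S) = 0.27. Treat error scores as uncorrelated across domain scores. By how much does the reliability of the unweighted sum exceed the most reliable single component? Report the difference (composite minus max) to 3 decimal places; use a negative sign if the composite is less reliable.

Var(sum) = 3 + 1.48 = 4.48; true-score variance = 2.08 + 1.48 = 3.56; composite reliability = 0.7946.
Max component reliability = 0.8000.
Difference = 0.7946 − 0.8000 = -0.005.

-0.005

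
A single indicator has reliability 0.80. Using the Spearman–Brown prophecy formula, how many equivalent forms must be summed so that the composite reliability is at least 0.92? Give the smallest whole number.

k ≥ ρ*(1−ρ₁)/(ρ₁(1−ρ*)) = 0.92·0.20 / (0.80·0.08) = 2.875.
Smallest integer k = 3.

3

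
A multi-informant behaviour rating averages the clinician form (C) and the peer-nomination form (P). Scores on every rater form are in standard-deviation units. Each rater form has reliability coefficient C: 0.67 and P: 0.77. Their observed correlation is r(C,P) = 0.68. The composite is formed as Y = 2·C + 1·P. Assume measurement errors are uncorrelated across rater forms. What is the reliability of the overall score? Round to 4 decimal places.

Var(Y) = 2² + 1 + 2·[2·0.68] = 5 + 2.72 = 7.72.
Because errors are independent across components, Cov(Tᵢ,Tⱼ) = Cov(Xᵢ,Xⱼ); the off-diagonal part of the true-score variance is the same as above.
True-score variance = [2²·0.67 + 0.77] + 2.72 = 3.45 + 2.72 = 6.17.
Reliability = 6.17 / 7.72 = 0.7992.

0.7992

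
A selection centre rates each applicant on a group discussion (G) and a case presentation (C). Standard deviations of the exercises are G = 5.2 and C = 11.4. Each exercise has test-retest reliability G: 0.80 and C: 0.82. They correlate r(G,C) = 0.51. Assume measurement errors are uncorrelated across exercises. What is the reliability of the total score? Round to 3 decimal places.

Var(G+C) = 5.2² + 11.4² + 2·[5.2·11.4·0.51] = 157 + 60.4656 = 217.466.
Under uncorrelated errors the observed covariances equal the true-score covariances, so only the own-variance terms attenuate.
True-score variance = [5.2²·0.80 + 11.4²·0.82] + 60.4656 = 128.199 + 60.4656 = 188.665.
Reliability = 188.665 / 217.466 = 0.868.

0.868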